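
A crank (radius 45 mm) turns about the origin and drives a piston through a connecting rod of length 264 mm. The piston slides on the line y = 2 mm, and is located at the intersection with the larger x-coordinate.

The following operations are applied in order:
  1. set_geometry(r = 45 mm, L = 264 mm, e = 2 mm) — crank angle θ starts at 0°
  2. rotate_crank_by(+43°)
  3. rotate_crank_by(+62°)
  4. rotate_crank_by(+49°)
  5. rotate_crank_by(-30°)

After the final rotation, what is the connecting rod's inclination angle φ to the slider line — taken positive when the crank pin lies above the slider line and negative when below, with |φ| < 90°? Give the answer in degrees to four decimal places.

set_geometry: r = 45 mm, L = 264 mm, e = 2 mm; θ ← 0°
rotate_crank_by(+43°): θ ← 0° +43° = 43°
rotate_crank_by(+62°): θ ← 43° +62° = 105°
rotate_crank_by(+49°): θ ← 105° +49° = 154°
rotate_crank_by(-30°): θ ← 154° -30° = 124°
crank pin P = (r cos θ, r sin θ) = (-25.163681, 37.306691)
h = r sin θ − e = 37.306691 − 2 = 35.306691
sin φ = h / L = 35.306691 / 264 = 0.13373747
φ = arcsin(0.13373747) = 7.685620°

7.6856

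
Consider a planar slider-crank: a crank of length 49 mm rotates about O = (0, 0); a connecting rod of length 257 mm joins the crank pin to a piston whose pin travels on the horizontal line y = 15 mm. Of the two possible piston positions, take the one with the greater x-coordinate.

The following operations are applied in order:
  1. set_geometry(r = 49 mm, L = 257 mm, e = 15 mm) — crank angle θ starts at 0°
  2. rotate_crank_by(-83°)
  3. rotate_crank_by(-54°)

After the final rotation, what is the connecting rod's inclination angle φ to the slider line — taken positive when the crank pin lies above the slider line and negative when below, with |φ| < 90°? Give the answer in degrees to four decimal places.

-10.8592

set_geometry: r = 49 mm, L = 257 mm, e = 15 mm; θ ← 0°
rotate_crank_by(-83°): θ ← 0° -83° = -83°
rotate_crank_by(-54°): θ ← -83° -54° = -137°
crank pin P = (r cos θ, r sin θ) = (-35.836331, -33.417920)
h = r sin θ − e = -33.417920 − 15 = -48.417920
sin φ = h / L = -48.417920 / 257 = -0.18839657
φ = arcsin(-0.18839657) = -10.859225°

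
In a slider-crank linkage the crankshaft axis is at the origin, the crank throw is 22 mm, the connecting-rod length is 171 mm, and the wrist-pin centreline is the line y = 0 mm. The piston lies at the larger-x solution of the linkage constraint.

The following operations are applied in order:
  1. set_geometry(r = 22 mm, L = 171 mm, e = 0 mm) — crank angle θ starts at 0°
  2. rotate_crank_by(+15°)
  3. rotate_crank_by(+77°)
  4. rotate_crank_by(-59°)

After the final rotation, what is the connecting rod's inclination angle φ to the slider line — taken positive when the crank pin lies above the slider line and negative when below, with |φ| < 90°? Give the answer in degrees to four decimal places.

set_geometry: r = 22 mm, L = 171 mm, e = 0 mm; θ ← 0°
rotate_crank_by(+15°): θ ← 0° +15° = 15°
rotate_crank_by(+77°): θ ← 15° +77° = 92°
rotate_crank_by(-59°): θ ← 92° -59° = 33°
crank pin P = (r cos θ, r sin θ) = (18.450752, 11.982059)
h = r sin θ − e = 11.982059 − 0 = 11.982059
sin φ = h / L = 11.982059 / 171 = 0.07007052
φ = arcsin(0.07007052) = 4.018038°

4.0180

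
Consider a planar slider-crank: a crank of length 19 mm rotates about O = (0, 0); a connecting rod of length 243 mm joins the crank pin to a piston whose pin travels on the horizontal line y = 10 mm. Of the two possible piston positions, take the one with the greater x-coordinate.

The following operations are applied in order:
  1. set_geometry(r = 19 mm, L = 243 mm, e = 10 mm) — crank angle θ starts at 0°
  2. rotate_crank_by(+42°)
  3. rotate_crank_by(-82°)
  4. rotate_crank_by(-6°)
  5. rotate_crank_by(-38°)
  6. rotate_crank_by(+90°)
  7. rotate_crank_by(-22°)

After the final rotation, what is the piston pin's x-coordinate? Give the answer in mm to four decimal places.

set_geometry: r = 19 mm, L = 243 mm, e = 10 mm; θ ← 0°
rotate_crank_by(+42°): θ ← 0° +42° = 42°
rotate_crank_by(-82°): θ ← 42° -82° = -40°
rotate_crank_by(-6°): θ ← -40° -6° = -46°
rotate_crank_by(-38°): θ ← -46° -38° = -84°
rotate_crank_by(+90°): θ ← -84° +90° = 6°
rotate_crank_by(-22°): θ ← 6° -22° = -16°
crank pin P = (r cos θ, r sin θ) = (18.263972, -5.237110)
h = r sin θ − e = -5.237110 − 10 = -15.237110
x = r cos θ + √(L² − h²) = 18.263972 + √(59049.0 − 232.1695) = 18.263972 + 242.521814 = 260.785787

260.7858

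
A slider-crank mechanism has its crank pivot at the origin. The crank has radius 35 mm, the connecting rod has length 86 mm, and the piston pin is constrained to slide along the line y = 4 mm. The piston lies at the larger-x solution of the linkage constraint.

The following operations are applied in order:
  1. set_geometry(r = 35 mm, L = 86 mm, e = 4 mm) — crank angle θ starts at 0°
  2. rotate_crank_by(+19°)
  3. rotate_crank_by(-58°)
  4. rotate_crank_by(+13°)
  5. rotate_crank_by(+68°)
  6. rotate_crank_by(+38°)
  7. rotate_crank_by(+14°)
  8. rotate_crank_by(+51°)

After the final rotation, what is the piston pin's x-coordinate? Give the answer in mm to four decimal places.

set_geometry: r = 35 mm, L = 86 mm, e = 4 mm; θ ← 0°
rotate_crank_by(+19°): θ ← 0° +19° = 19°
rotate_crank_by(-58°): θ ← 19° -58° = -39°
rotate_crank_by(+13°): θ ← -39° +13° = -26°
rotate_crank_by(+68°): θ ← -26° +68° = 42°
rotate_crank_by(+38°): θ ← 42° +38° = 80°
rotate_crank_by(+14°): θ ← 80° +14° = 94°
rotate_crank_by(+51°): θ ← 94° +51° = 145°
crank pin P = (r cos θ, r sin θ) = (-28.670322, 20.075175)
h = r sin θ − e = 20.075175 − 4 = 16.075175
x = r cos θ + √(L² − h²) = -28.670322 + √(7396.0 − 258.4113) = -28.670322 + 84.484251 = 55.813930

55.8139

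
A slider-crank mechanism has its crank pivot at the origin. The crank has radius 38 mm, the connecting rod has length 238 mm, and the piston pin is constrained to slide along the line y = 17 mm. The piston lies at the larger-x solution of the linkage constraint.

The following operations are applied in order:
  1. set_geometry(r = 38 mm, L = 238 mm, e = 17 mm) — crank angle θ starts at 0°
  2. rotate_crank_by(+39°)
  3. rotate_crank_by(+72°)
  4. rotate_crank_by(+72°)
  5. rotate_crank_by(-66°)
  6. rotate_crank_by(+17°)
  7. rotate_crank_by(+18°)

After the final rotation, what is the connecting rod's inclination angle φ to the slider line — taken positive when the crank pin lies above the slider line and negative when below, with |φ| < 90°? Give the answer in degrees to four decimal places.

0.2022

set_geometry: r = 38 mm, L = 238 mm, e = 17 mm; θ ← 0°
rotate_crank_by(+39°): θ ← 0° +39° = 39°
rotate_crank_by(+72°): θ ← 39° +72° = 111°
rotate_crank_by(+72°): θ ← 111° +72° = 183°
rotate_crank_by(-66°): θ ← 183° -66° = 117°
rotate_crank_by(+17°): θ ← 117° +17° = 134°
rotate_crank_by(+18°): θ ← 134° +18° = 152°
crank pin P = (r cos θ, r sin θ) = (-33.552009, 17.839919)
h = r sin θ − e = 17.839919 − 17 = 0.839919
sin φ = h / L = 0.839919 / 238 = 0.00352907
φ = arcsin(0.00352907) = 0.202201°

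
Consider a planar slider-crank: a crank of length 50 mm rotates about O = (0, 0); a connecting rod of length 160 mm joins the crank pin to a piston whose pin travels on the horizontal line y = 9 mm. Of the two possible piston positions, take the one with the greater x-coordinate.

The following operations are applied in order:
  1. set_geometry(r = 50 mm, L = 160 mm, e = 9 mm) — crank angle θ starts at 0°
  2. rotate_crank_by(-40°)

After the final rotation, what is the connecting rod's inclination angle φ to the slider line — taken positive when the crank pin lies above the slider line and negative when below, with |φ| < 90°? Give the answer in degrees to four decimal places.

-14.8993

set_geometry: r = 50 mm, L = 160 mm, e = 9 mm; θ ← 0°
rotate_crank_by(-40°): θ ← 0° -40° = -40°
crank pin P = (r cos θ, r sin θ) = (38.302222, -32.139380)
h = r sin θ − e = -32.139380 − 9 = -41.139380
sin φ = h / L = -41.139380 / 160 = -0.25712113
φ = arcsin(-0.25712113) = -14.899308°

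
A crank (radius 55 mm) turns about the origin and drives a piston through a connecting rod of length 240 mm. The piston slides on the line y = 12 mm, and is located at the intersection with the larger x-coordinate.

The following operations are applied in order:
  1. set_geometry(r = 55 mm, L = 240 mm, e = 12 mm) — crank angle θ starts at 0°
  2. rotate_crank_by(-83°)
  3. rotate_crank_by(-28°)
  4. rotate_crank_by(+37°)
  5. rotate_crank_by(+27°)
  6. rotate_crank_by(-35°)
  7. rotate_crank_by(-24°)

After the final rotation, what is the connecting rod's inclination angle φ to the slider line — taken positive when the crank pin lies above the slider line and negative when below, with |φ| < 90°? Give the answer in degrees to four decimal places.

-15.6815

set_geometry: r = 55 mm, L = 240 mm, e = 12 mm; θ ← 0°
rotate_crank_by(-83°): θ ← 0° -83° = -83°
rotate_crank_by(-28°): θ ← -83° -28° = -111°
rotate_crank_by(+37°): θ ← -111° +37° = -74°
rotate_crank_by(+27°): θ ← -74° +27° = -47°
rotate_crank_by(-35°): θ ← -47° -35° = -82°
rotate_crank_by(-24°): θ ← -82° -24° = -106°
crank pin P = (r cos θ, r sin θ) = (-15.160055, -52.869393)
h = r sin θ − e = -52.869393 − 12 = -64.869393
sin φ = h / L = -64.869393 / 240 = -0.27028914
φ = arcsin(-0.27028914) = -15.681473°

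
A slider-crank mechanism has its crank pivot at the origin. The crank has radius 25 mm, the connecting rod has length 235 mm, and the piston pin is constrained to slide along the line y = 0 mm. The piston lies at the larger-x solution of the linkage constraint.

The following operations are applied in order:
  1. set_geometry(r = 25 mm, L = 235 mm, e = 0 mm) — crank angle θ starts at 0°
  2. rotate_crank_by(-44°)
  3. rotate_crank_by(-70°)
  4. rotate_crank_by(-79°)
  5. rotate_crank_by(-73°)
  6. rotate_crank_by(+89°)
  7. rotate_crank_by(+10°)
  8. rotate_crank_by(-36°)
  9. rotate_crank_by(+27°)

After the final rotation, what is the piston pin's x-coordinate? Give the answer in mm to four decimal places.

210.0544

set_geometry: r = 25 mm, L = 235 mm, e = 0 mm; θ ← 0°
rotate_crank_by(-44°): θ ← 0° -44° = -44°
rotate_crank_by(-70°): θ ← -44° -70° = -114°
rotate_crank_by(-79°): θ ← -114° -79° = -193°
rotate_crank_by(-73°): θ ← -193° -73° = -266°
rotate_crank_by(+89°): θ ← -266° +89° = -177°
rotate_crank_by(+10°): θ ← -177° +10° = -167°
rotate_crank_by(-36°): θ ← -167° -36° = -203°
rotate_crank_by(+27°): θ ← -203° +27° = -176°
crank pin P = (r cos θ, r sin θ) = (-24.939101, -1.743912)
h = r sin θ − e = -1.743912 − 0 = -1.743912
x = r cos θ + √(L² − h²) = -24.939101 + √(55225.0 − 3.0412) = -24.939101 + 234.993529 = 210.054428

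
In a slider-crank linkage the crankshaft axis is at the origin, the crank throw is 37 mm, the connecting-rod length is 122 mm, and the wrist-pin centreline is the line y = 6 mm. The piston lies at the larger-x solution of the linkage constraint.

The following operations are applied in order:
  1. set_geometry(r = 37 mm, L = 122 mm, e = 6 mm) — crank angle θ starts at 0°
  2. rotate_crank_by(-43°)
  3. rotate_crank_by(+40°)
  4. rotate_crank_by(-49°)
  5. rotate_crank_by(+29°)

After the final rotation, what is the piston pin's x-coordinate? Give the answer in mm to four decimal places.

set_geometry: r = 37 mm, L = 122 mm, e = 6 mm; θ ← 0°
rotate_crank_by(-43°): θ ← 0° -43° = -43°
rotate_crank_by(+40°): θ ← -43° +40° = -3°
rotate_crank_by(-49°): θ ← -3° -49° = -52°
rotate_crank_by(+29°): θ ← -52° +29° = -23°
crank pin P = (r cos θ, r sin θ) = (34.058680, -14.457052)
h = r sin θ − e = -14.457052 − 6 = -20.457052
x = r cos θ + √(L² − h²) = 34.058680 + √(14884.0 − 418.4910) = 34.058680 + 120.272645 = 154.331324

154.3313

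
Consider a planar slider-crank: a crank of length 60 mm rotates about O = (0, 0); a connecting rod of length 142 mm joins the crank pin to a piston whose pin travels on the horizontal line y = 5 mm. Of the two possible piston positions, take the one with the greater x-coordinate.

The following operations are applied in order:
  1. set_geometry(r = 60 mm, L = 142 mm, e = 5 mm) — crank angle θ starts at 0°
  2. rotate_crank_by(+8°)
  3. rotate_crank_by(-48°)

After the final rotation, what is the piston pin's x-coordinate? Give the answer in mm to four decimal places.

set_geometry: r = 60 mm, L = 142 mm, e = 5 mm; θ ← 0°
rotate_crank_by(+8°): θ ← 0° +8° = 8°
rotate_crank_by(-48°): θ ← 8° -48° = -40°
crank pin P = (r cos θ, r sin θ) = (45.962667, -38.567257)
h = r sin θ − e = -38.567257 − 5 = -43.567257
x = r cos θ + √(L² − h²) = 45.962667 + √(20164.0 − 1898.1058) = 45.962667 + 135.151375 = 181.114042

181.1140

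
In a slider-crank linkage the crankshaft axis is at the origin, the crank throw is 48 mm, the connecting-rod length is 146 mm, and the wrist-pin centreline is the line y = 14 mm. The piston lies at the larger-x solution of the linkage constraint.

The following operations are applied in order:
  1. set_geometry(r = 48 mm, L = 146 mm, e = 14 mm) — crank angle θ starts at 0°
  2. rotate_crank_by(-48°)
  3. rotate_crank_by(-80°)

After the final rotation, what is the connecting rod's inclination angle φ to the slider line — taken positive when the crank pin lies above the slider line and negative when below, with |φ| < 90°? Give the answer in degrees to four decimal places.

set_geometry: r = 48 mm, L = 146 mm, e = 14 mm; θ ← 0°
rotate_crank_by(-48°): θ ← 0° -48° = -48°
rotate_crank_by(-80°): θ ← -48° -80° = -128°
crank pin P = (r cos θ, r sin θ) = (-29.551751, -37.824516)
h = r sin θ − e = -37.824516 − 14 = -51.824516
sin φ = h / L = -51.824516 / 146 = -0.35496244
φ = arcsin(-0.35496244) = -20.791142°

-20.7911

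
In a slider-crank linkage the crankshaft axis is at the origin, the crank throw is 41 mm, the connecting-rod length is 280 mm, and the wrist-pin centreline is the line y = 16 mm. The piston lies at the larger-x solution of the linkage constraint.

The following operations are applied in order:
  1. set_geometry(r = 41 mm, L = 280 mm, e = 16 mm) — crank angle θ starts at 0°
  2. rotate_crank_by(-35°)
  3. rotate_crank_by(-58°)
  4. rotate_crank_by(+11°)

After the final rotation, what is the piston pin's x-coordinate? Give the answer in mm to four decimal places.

set_geometry: r = 41 mm, L = 280 mm, e = 16 mm; θ ← 0°
rotate_crank_by(-35°): θ ← 0° -35° = -35°
rotate_crank_by(-58°): θ ← -35° -58° = -93°
rotate_crank_by(+11°): θ ← -93° +11° = -82°
crank pin P = (r cos θ, r sin θ) = (5.706097, -40.600991)
h = r sin θ − e = -40.600991 − 16 = -56.600991
x = r cos θ + √(L² − h²) = 5.706097 + √(78400.0 − 3203.6722) = 5.706097 + 274.219488 = 279.925586

279.9256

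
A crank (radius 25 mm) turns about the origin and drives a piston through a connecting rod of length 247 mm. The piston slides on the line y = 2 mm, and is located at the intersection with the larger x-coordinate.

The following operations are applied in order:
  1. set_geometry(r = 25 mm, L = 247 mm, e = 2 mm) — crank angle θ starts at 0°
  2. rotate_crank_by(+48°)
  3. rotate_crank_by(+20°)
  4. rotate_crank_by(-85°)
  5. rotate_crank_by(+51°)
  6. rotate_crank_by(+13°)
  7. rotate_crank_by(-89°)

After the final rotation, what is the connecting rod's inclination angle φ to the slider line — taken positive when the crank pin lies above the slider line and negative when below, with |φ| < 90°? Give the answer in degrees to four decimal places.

-4.3485

set_geometry: r = 25 mm, L = 247 mm, e = 2 mm; θ ← 0°
rotate_crank_by(+48°): θ ← 0° +48° = 48°
rotate_crank_by(+20°): θ ← 48° +20° = 68°
rotate_crank_by(-85°): θ ← 68° -85° = -17°
rotate_crank_by(+51°): θ ← -17° +51° = 34°
rotate_crank_by(+13°): θ ← 34° +13° = 47°
rotate_crank_by(-89°): θ ← 47° -89° = -42°
crank pin P = (r cos θ, r sin θ) = (18.578621, -16.728265)
h = r sin θ − e = -16.728265 − 2 = -18.728265
sin φ = h / L = -18.728265 / 247 = -0.07582294
φ = arcsin(-0.07582294) = -4.348508°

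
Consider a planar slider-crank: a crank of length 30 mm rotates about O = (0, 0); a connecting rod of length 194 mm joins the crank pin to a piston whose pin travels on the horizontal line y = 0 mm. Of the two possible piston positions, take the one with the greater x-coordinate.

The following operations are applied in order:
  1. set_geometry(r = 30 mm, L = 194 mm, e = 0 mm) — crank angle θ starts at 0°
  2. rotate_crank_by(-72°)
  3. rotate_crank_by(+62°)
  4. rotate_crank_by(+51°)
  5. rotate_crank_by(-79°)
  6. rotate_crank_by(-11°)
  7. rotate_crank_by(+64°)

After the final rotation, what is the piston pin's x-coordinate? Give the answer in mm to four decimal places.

222.8223

set_geometry: r = 30 mm, L = 194 mm, e = 0 mm; θ ← 0°
rotate_crank_by(-72°): θ ← 0° -72° = -72°
rotate_crank_by(+62°): θ ← -72° +62° = -10°
rotate_crank_by(+51°): θ ← -10° +51° = 41°
rotate_crank_by(-79°): θ ← 41° -79° = -38°
rotate_crank_by(-11°): θ ← -38° -11° = -49°
rotate_crank_by(+64°): θ ← -49° +64° = 15°
crank pin P = (r cos θ, r sin θ) = (28.977775, 7.764571)
h = r sin θ − e = 7.764571 − 0 = 7.764571
x = r cos θ + √(L² − h²) = 28.977775 + √(37636.0 − 60.2886) = 28.977775 + 193.844555 = 222.822330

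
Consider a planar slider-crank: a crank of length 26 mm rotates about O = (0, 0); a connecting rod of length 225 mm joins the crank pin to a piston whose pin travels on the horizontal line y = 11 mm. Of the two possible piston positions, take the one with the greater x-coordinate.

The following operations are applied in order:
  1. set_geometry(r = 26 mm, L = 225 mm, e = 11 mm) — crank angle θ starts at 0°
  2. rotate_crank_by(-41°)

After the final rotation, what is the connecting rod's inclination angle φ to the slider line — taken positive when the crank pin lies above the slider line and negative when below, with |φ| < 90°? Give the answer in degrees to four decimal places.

-7.1634

set_geometry: r = 26 mm, L = 225 mm, e = 11 mm; θ ← 0°
rotate_crank_by(-41°): θ ← 0° -41° = -41°
crank pin P = (r cos θ, r sin θ) = (19.622449, -17.057535)
h = r sin θ − e = -17.057535 − 11 = -28.057535
sin φ = h / L = -28.057535 / 225 = -0.12470015
φ = arcsin(-0.12470015) = -7.163440°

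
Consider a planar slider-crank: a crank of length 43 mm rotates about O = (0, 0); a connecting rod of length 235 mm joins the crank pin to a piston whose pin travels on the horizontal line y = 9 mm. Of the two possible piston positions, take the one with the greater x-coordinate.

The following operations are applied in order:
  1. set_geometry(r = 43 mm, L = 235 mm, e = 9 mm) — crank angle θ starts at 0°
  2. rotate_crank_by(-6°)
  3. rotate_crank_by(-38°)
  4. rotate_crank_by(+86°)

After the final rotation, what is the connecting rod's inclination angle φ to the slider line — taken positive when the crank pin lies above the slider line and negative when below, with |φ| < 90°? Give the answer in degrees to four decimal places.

4.8265

set_geometry: r = 43 mm, L = 235 mm, e = 9 mm; θ ← 0°
rotate_crank_by(-6°): θ ← 0° -6° = -6°
rotate_crank_by(-38°): θ ← -6° -38° = -44°
rotate_crank_by(+86°): θ ← -44° +86° = 42°
crank pin P = (r cos θ, r sin θ) = (31.955227, 28.772616)
h = r sin θ − e = 28.772616 − 9 = 19.772616
sin φ = h / L = 19.772616 / 235 = 0.08413879
φ = arcsin(0.08413879) = 4.826504°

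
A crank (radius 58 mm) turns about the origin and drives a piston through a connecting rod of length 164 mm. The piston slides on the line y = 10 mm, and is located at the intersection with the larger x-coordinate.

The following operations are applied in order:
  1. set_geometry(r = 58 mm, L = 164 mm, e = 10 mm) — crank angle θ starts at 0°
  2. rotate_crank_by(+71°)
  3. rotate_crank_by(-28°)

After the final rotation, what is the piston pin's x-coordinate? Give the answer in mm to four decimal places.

203.7333

set_geometry: r = 58 mm, L = 164 mm, e = 10 mm; θ ← 0°
rotate_crank_by(+71°): θ ← 0° +71° = 71°
rotate_crank_by(-28°): θ ← 71° -28° = 43°
crank pin P = (r cos θ, r sin θ) = (42.418515, 39.555905)
h = r sin θ − e = 39.555905 − 10 = 29.555905
x = r cos θ + √(L² − h²) = 42.418515 + √(26896.0 − 873.5515) = 42.418515 + 161.314750 = 203.733264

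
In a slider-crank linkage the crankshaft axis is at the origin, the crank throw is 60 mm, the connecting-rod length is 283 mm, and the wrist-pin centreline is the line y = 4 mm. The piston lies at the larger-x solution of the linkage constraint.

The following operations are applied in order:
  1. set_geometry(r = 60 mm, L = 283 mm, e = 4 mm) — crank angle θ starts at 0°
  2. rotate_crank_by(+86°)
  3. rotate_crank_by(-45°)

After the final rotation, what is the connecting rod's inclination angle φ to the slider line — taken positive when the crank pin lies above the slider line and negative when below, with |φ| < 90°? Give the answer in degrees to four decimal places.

set_geometry: r = 60 mm, L = 283 mm, e = 4 mm; θ ← 0°
rotate_crank_by(+86°): θ ← 0° +86° = 86°
rotate_crank_by(-45°): θ ← 86° -45° = 41°
crank pin P = (r cos θ, r sin θ) = (45.282575, 39.363542)
h = r sin θ − e = 39.363542 − 4 = 35.363542
sin φ = h / L = 35.363542 / 283 = 0.12495951
φ = arcsin(0.12495951) = 7.178418°

7.1784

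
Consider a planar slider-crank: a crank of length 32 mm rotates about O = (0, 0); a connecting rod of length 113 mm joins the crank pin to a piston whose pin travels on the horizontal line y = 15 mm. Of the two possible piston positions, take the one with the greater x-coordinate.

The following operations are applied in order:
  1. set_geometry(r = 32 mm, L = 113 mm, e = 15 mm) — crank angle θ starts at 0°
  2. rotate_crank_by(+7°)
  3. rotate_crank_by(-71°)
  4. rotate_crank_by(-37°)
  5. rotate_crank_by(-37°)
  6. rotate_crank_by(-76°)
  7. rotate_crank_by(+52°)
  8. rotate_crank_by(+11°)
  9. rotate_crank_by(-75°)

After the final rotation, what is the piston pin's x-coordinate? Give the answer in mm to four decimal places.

set_geometry: r = 32 mm, L = 113 mm, e = 15 mm; θ ← 0°
rotate_crank_by(+7°): θ ← 0° +7° = 7°
rotate_crank_by(-71°): θ ← 7° -71° = -64°
rotate_crank_by(-37°): θ ← -64° -37° = -101°
rotate_crank_by(-37°): θ ← -101° -37° = -138°
rotate_crank_by(-76°): θ ← -138° -76° = -214°
rotate_crank_by(+52°): θ ← -214° +52° = -162°
rotate_crank_by(+11°): θ ← -162° +11° = -151°
rotate_crank_by(-75°): θ ← -151° -75° = -226°
crank pin P = (r cos θ, r sin θ) = (-22.229068, 23.018874)
h = r sin θ − e = 23.018874 − 15 = 8.018874
x = r cos θ + √(L² − h²) = -22.229068 + √(12769.0 − 64.3023) = -22.229068 + 112.715117 = 90.486049

90.4860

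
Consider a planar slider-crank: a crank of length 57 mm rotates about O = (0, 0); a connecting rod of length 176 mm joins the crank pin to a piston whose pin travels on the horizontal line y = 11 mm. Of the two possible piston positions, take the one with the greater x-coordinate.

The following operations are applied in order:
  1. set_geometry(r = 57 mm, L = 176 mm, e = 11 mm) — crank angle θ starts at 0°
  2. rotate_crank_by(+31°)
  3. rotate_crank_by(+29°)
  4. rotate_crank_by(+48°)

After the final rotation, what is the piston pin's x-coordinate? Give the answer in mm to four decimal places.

152.9993

set_geometry: r = 57 mm, L = 176 mm, e = 11 mm; θ ← 0°
rotate_crank_by(+31°): θ ← 0° +31° = 31°
rotate_crank_by(+29°): θ ← 31° +29° = 60°
rotate_crank_by(+48°): θ ← 60° +48° = 108°
crank pin P = (r cos θ, r sin θ) = (-17.613969, 54.210221)
h = r sin θ − e = 54.210221 − 11 = 43.210221
x = r cos θ + √(L² − h²) = -17.613969 + √(30976.0 − 1867.1232) = -17.613969 + 170.613237 = 152.999269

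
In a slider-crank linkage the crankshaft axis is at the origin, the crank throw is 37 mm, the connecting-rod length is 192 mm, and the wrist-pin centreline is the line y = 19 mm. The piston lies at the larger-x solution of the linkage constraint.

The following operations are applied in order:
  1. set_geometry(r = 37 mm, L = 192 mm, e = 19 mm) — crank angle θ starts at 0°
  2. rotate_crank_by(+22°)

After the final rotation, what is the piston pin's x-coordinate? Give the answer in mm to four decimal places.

226.2370

set_geometry: r = 37 mm, L = 192 mm, e = 19 mm; θ ← 0°
rotate_crank_by(+22°): θ ← 0° +22° = 22°
crank pin P = (r cos θ, r sin θ) = (34.305803, 13.860444)
h = r sin θ − e = 13.860444 − 19 = -5.139556
x = r cos θ + √(L² − h²) = 34.305803 + √(36864.0 − 26.4150) = 34.305803 + 191.931199 = 226.237001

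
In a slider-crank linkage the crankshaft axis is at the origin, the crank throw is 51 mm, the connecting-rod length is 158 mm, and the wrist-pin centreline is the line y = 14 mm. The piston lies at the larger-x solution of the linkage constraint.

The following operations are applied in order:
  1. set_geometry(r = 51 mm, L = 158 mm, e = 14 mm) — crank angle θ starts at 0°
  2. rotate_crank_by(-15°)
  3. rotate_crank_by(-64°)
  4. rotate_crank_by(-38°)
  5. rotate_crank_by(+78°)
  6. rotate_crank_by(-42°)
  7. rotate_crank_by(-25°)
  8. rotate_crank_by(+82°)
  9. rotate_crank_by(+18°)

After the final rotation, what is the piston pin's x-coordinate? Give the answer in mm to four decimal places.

207.5336

set_geometry: r = 51 mm, L = 158 mm, e = 14 mm; θ ← 0°
rotate_crank_by(-15°): θ ← 0° -15° = -15°
rotate_crank_by(-64°): θ ← -15° -64° = -79°
rotate_crank_by(-38°): θ ← -79° -38° = -117°
rotate_crank_by(+78°): θ ← -117° +78° = -39°
rotate_crank_by(-42°): θ ← -39° -42° = -81°
rotate_crank_by(-25°): θ ← -81° -25° = -106°
rotate_crank_by(+82°): θ ← -106° +82° = -24°
rotate_crank_by(+18°): θ ← -24° +18° = -6°
crank pin P = (r cos θ, r sin θ) = (50.720617, -5.330952)
h = r sin θ − e = -5.330952 − 14 = -19.330952
x = r cos θ + √(L² − h²) = 50.720617 + √(24964.0 − 373.6857) = 50.720617 + 156.812992 = 207.533608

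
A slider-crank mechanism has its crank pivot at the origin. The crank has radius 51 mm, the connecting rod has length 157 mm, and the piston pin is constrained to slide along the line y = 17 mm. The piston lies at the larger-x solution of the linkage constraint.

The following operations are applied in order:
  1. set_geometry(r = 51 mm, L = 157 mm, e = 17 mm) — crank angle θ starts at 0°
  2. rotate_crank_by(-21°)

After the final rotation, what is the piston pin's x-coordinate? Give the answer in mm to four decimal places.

set_geometry: r = 51 mm, L = 157 mm, e = 17 mm; θ ← 0°
rotate_crank_by(-21°): θ ← 0° -21° = -21°
crank pin P = (r cos θ, r sin θ) = (47.612602, -18.276765)
h = r sin θ − e = -18.276765 − 17 = -35.276765
x = r cos θ + √(L² − h²) = 47.612602 + √(24649.0 − 1244.4502) = 47.612602 + 152.985456 = 200.598058

200.5981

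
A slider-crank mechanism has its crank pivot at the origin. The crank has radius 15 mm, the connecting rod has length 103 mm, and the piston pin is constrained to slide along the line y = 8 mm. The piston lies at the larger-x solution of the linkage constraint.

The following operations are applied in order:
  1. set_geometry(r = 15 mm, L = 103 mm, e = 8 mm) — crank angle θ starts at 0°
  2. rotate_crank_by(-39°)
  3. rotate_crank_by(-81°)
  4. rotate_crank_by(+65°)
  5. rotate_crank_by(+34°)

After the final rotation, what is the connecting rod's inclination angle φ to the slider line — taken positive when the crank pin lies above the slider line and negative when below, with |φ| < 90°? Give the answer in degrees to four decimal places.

set_geometry: r = 15 mm, L = 103 mm, e = 8 mm; θ ← 0°
rotate_crank_by(-39°): θ ← 0° -39° = -39°
rotate_crank_by(-81°): θ ← -39° -81° = -120°
rotate_crank_by(+65°): θ ← -120° +65° = -55°
rotate_crank_by(+34°): θ ← -55° +34° = -21°
crank pin P = (r cos θ, r sin θ) = (14.003706, -5.375519)
h = r sin θ − e = -5.375519 − 8 = -13.375519
sin φ = h / L = -13.375519 / 103 = -0.12985941
φ = arcsin(-0.12985941) = -7.461468°

-7.4615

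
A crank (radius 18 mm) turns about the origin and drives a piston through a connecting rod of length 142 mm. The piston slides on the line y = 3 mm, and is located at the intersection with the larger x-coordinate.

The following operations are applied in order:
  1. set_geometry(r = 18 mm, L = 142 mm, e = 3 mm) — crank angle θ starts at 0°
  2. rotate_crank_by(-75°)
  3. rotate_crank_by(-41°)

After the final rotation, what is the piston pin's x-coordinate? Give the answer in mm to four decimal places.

132.8083

set_geometry: r = 18 mm, L = 142 mm, e = 3 mm; θ ← 0°
rotate_crank_by(-75°): θ ← 0° -75° = -75°
rotate_crank_by(-41°): θ ← -75° -41° = -116°
crank pin P = (r cos θ, r sin θ) = (-7.890681, -16.178293)
h = r sin θ − e = -16.178293 − 3 = -19.178293
x = r cos θ + √(L² − h²) = -7.890681 + √(20164.0 − 367.8069) = -7.890681 + 140.698945 = 132.808264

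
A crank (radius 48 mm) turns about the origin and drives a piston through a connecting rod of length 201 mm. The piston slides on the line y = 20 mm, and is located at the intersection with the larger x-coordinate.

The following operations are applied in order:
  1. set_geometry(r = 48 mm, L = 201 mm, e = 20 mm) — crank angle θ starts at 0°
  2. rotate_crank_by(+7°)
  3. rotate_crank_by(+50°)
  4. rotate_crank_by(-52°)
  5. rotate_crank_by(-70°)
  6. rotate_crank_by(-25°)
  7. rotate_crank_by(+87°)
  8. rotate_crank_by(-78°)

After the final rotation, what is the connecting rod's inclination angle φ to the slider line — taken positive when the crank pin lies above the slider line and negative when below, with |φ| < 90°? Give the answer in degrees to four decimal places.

set_geometry: r = 48 mm, L = 201 mm, e = 20 mm; θ ← 0°
rotate_crank_by(+7°): θ ← 0° +7° = 7°
rotate_crank_by(+50°): θ ← 7° +50° = 57°
rotate_crank_by(-52°): θ ← 57° -52° = 5°
rotate_crank_by(-70°): θ ← 5° -70° = -65°
rotate_crank_by(-25°): θ ← -65° -25° = -90°
rotate_crank_by(+87°): θ ← -90° +87° = -3°
rotate_crank_by(-78°): θ ← -3° -78° = -81°
crank pin P = (r cos θ, r sin θ) = (7.508854, -47.409040)
h = r sin θ − e = -47.409040 − 20 = -67.409040
sin φ = h / L = -67.409040 / 201 = -0.33536836
φ = arcsin(-0.33536836) = -19.594939°

-19.5949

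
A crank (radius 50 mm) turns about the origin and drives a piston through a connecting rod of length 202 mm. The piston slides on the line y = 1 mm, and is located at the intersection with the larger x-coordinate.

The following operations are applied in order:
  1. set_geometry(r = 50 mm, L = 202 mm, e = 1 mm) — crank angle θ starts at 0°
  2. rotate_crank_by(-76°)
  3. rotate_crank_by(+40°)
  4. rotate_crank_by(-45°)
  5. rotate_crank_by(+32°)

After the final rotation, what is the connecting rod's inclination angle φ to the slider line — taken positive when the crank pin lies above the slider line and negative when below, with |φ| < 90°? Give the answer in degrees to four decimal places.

-11.0555

set_geometry: r = 50 mm, L = 202 mm, e = 1 mm; θ ← 0°
rotate_crank_by(-76°): θ ← 0° -76° = -76°
rotate_crank_by(+40°): θ ← -76° +40° = -36°
rotate_crank_by(-45°): θ ← -36° -45° = -81°
rotate_crank_by(+32°): θ ← -81° +32° = -49°
crank pin P = (r cos θ, r sin θ) = (32.802951, -37.735479)
h = r sin θ − e = -37.735479 − 1 = -38.735479
sin φ = h / L = -38.735479 / 202 = -0.19175980
φ = arcsin(-0.19175980) = -11.055502°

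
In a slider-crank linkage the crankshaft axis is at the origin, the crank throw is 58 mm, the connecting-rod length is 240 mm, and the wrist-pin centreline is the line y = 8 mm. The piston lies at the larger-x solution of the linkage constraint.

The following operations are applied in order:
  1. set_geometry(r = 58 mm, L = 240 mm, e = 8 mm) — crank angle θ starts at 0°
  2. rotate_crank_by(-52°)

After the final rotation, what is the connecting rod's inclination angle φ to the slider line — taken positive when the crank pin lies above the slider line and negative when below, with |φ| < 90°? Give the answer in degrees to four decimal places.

-12.9305

set_geometry: r = 58 mm, L = 240 mm, e = 8 mm; θ ← 0°
rotate_crank_by(-52°): θ ← 0° -52° = -52°
crank pin P = (r cos θ, r sin θ) = (35.708366, -45.704624)
h = r sin θ − e = -45.704624 − 8 = -53.704624
sin φ = h / L = -53.704624 / 240 = -0.22376927
φ = arcsin(-0.22376927) = -12.930517°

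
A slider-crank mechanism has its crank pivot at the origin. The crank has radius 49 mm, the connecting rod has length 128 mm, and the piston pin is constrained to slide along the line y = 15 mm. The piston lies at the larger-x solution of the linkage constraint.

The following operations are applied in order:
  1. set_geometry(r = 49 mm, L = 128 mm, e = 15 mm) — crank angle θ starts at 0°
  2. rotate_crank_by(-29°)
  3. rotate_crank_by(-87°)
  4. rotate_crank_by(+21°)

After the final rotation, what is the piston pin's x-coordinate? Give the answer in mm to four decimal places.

set_geometry: r = 49 mm, L = 128 mm, e = 15 mm; θ ← 0°
rotate_crank_by(-29°): θ ← 0° -29° = -29°
rotate_crank_by(-87°): θ ← -29° -87° = -116°
rotate_crank_by(+21°): θ ← -116° +21° = -95°
crank pin P = (r cos θ, r sin θ) = (-4.270631, -48.813540)
h = r sin θ − e = -48.813540 − 15 = -63.813540
x = r cos θ + √(L² − h²) = -4.270631 + √(16384.0 − 4072.1679) = -4.270631 + 110.958695 = 106.688064

106.6881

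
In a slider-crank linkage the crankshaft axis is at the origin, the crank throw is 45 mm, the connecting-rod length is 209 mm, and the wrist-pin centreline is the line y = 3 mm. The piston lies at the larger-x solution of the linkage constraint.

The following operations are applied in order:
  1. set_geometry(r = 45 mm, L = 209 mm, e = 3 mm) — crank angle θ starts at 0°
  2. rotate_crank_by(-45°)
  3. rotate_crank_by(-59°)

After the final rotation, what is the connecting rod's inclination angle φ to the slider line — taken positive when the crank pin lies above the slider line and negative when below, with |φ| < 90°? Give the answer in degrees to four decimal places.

set_geometry: r = 45 mm, L = 209 mm, e = 3 mm; θ ← 0°
rotate_crank_by(-45°): θ ← 0° -45° = -45°
rotate_crank_by(-59°): θ ← -45° -59° = -104°
crank pin P = (r cos θ, r sin θ) = (-10.886485, -43.663308)
h = r sin θ − e = -43.663308 − 3 = -46.663308
sin φ = h / L = -46.663308 / 209 = -0.22326941
φ = arcsin(-0.22326941) = -12.901134°

-12.9011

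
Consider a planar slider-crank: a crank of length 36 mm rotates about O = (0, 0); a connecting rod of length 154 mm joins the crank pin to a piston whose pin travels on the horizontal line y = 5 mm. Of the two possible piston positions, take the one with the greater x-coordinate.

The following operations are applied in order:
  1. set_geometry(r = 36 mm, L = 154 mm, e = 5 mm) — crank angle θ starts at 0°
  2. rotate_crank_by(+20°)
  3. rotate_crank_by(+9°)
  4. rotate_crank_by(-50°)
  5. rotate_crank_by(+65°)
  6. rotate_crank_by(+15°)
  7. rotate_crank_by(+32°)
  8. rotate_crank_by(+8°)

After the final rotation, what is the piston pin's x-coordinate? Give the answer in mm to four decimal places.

set_geometry: r = 36 mm, L = 154 mm, e = 5 mm; θ ← 0°
rotate_crank_by(+20°): θ ← 0° +20° = 20°
rotate_crank_by(+9°): θ ← 20° +9° = 29°
rotate_crank_by(-50°): θ ← 29° -50° = -21°
rotate_crank_by(+65°): θ ← -21° +65° = 44°
rotate_crank_by(+15°): θ ← 44° +15° = 59°
rotate_crank_by(+32°): θ ← 59° +32° = 91°
rotate_crank_by(+8°): θ ← 91° +8° = 99°
crank pin P = (r cos θ, r sin θ) = (-5.631641, 35.556780)
h = r sin θ − e = 35.556780 − 5 = 30.556780
x = r cos θ + √(L² − h²) = -5.631641 + √(23716.0 − 933.7168) = -5.631641 + 150.938011 = 145.306370

145.3064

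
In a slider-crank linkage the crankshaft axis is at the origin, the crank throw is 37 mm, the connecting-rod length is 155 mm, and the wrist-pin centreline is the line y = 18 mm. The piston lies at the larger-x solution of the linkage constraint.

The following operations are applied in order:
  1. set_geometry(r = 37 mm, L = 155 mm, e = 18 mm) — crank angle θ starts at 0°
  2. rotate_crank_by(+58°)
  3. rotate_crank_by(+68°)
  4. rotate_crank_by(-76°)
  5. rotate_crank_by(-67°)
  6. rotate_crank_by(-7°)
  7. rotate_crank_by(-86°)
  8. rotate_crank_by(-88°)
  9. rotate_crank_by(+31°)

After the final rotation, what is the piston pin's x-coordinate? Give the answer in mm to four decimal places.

set_geometry: r = 37 mm, L = 155 mm, e = 18 mm; θ ← 0°
rotate_crank_by(+58°): θ ← 0° +58° = 58°
rotate_crank_by(+68°): θ ← 58° +68° = 126°
rotate_crank_by(-76°): θ ← 126° -76° = 50°
rotate_crank_by(-67°): θ ← 50° -67° = -17°
rotate_crank_by(-7°): θ ← -17° -7° = -24°
rotate_crank_by(-86°): θ ← -24° -86° = -110°
rotate_crank_by(-88°): θ ← -110° -88° = -198°
rotate_crank_by(+31°): θ ← -198° +31° = -167°
crank pin P = (r cos θ, r sin θ) = (-36.051692, -8.323189)
h = r sin θ − e = -8.323189 − 18 = -26.323189
x = r cos θ + √(L² − h²) = -36.051692 + √(24025.0 − 692.9103) = -36.051692 + 152.748452 = 116.696760

116.6968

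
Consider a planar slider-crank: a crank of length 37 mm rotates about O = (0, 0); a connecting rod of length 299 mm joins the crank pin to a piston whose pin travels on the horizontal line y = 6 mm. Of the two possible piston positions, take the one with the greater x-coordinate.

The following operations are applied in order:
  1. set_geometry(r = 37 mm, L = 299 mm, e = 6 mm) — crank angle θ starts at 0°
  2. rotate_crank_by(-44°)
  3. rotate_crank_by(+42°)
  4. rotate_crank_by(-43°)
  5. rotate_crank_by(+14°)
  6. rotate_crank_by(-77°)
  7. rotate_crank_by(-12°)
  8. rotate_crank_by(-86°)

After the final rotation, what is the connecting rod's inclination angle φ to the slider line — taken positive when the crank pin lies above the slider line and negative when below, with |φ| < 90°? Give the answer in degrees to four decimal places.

set_geometry: r = 37 mm, L = 299 mm, e = 6 mm; θ ← 0°
rotate_crank_by(-44°): θ ← 0° -44° = -44°
rotate_crank_by(+42°): θ ← -44° +42° = -2°
rotate_crank_by(-43°): θ ← -2° -43° = -45°
rotate_crank_by(+14°): θ ← -45° +14° = -31°
rotate_crank_by(-77°): θ ← -31° -77° = -108°
rotate_crank_by(-12°): θ ← -108° -12° = -120°
rotate_crank_by(-86°): θ ← -120° -86° = -206°
crank pin P = (r cos θ, r sin θ) = (-33.255380, 16.219732)
h = r sin θ − e = 16.219732 − 6 = 10.219732
sin φ = h / L = 10.219732 / 299 = 0.03417971
φ = arcsin(0.03417971) = 1.958734°

1.9587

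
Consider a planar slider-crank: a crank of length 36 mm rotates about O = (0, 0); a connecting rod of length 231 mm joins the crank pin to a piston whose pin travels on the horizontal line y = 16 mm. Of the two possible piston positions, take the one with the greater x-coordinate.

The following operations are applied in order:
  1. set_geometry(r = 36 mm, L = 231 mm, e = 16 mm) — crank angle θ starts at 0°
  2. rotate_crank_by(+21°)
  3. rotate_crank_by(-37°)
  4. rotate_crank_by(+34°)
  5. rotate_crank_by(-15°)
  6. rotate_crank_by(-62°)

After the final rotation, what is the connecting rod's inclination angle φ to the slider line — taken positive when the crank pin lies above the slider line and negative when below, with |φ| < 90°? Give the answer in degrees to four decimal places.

-11.7036

set_geometry: r = 36 mm, L = 231 mm, e = 16 mm; θ ← 0°
rotate_crank_by(+21°): θ ← 0° +21° = 21°
rotate_crank_by(-37°): θ ← 21° -37° = -16°
rotate_crank_by(+34°): θ ← -16° +34° = 18°
rotate_crank_by(-15°): θ ← 18° -15° = 3°
rotate_crank_by(-62°): θ ← 3° -62° = -59°
crank pin P = (r cos θ, r sin θ) = (18.541371, -30.858023)
h = r sin θ − e = -30.858023 − 16 = -46.858023
sin φ = h / L = -46.858023 / 231 = -0.20284858
φ = arcsin(-0.20284858) = -11.703586°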